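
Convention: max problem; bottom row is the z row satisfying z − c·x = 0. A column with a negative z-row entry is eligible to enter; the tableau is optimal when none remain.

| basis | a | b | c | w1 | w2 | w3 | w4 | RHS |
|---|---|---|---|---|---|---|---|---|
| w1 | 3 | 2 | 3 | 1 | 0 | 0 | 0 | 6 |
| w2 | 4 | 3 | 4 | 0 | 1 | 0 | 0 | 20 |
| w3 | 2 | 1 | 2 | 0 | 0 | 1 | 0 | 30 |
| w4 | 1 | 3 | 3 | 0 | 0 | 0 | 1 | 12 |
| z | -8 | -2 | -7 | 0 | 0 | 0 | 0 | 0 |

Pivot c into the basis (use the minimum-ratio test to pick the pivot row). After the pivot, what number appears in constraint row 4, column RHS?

Ratio test on column c — row 1: 6/3 = 2; row 2: 20/4 = 5; row 3: 30/2 = 15; row 4: 12/3 = 4. Minimum is 2 at row 1 (w1 leaves); pivot element 3.
Divide row 1 by 3; eliminate column c from the other rows.
Row 4 update in column RHS: 12 − 3·2 = 6.

6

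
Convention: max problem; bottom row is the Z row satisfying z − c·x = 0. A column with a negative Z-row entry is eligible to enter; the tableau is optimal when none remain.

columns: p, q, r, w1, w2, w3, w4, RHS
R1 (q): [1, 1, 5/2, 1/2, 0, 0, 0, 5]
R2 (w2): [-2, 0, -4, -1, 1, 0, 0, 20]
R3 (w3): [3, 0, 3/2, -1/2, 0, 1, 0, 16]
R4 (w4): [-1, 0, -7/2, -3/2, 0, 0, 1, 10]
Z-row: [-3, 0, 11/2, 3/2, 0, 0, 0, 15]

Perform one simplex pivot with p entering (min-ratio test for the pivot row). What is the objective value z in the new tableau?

Ratio test on column p — row 1: 5/1 = 5; row 2: entry -2 ≤ 0; row 3: 16/3 = 16/3; row 4: entry -1 ≤ 0. Minimum is 5 at row 1 (q leaves); pivot element 1.
Pivot on row 1; the Z-row RHS becomes 15 − (-3)·5 = 30.

30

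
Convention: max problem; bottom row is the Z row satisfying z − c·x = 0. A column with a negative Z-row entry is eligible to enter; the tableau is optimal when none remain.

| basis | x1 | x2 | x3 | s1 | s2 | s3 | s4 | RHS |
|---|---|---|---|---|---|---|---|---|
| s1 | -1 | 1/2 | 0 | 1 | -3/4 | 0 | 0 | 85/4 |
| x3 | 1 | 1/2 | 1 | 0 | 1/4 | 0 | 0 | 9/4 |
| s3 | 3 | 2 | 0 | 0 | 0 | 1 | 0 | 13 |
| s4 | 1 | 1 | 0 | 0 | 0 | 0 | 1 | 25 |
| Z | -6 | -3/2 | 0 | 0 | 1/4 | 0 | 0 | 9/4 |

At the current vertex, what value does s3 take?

s3 is basic (row 3); its value is the RHS of that row, 13.

13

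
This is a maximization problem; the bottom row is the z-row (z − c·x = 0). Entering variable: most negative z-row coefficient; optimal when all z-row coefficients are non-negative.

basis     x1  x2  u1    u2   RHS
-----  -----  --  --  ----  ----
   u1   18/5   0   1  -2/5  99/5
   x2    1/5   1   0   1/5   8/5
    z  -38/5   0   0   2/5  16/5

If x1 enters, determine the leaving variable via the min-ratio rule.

Column x1 entries and ratios — u1: (99/5)/(18/5) = 11/2; x2: (8/5)/(1/5) = 8.
Smallest ratio is 11/2 in the row of u1, so u1 leaves.

u1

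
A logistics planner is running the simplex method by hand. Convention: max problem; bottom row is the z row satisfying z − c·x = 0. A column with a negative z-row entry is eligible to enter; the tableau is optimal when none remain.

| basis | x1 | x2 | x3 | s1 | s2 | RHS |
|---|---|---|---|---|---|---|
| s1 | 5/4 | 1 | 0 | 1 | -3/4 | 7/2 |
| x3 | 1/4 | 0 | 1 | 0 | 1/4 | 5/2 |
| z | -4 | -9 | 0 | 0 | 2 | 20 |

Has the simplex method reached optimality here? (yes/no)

no

The z-row has a negative entry -9 in column x2, so it is not optimal.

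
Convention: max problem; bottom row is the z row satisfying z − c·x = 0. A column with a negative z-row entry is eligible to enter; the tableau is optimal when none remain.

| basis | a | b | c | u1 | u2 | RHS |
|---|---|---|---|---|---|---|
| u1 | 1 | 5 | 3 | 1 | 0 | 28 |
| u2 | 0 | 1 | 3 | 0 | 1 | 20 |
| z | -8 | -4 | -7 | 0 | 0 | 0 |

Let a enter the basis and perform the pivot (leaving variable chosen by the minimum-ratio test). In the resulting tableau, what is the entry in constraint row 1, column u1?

1

Ratio test on column a — row 1: 28/1 = 28; row 2: entry 0 ≤ 0. Minimum is 28 at row 1 (u1 leaves); pivot element 1.
Divide row 1 by 1; eliminate column a from the other rows.
In the new row 1, the u1 entry is the old entry divided by the pivot: 1/1 = 1.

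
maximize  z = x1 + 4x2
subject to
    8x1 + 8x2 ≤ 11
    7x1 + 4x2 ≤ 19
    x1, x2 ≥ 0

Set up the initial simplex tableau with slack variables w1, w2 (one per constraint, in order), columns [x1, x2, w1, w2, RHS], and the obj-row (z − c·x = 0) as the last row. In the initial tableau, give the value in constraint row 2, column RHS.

The RHS of constraint 2 is b_2 = 19.

19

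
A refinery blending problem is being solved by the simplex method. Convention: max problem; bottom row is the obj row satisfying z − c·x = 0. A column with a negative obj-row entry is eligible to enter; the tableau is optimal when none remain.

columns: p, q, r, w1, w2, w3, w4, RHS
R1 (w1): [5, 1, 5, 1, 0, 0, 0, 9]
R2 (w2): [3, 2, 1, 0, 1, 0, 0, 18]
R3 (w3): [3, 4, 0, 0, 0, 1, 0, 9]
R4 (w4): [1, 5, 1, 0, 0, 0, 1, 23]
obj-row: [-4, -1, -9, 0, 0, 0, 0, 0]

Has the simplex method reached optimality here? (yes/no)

no

The obj-row has a negative entry -9 in column r, so it is not optimal.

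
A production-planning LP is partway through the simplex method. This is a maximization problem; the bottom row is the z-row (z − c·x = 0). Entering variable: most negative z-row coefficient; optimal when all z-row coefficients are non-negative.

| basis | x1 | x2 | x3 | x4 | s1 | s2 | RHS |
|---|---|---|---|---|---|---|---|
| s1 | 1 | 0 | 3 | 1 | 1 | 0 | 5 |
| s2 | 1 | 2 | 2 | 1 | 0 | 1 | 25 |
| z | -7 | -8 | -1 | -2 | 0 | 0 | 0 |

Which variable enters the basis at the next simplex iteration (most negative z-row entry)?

x2

Negative z-row entries: x1: -7, x2: -8, x3: -1, x4: -2.
The most negative is -8 in column x2, so x2 enters.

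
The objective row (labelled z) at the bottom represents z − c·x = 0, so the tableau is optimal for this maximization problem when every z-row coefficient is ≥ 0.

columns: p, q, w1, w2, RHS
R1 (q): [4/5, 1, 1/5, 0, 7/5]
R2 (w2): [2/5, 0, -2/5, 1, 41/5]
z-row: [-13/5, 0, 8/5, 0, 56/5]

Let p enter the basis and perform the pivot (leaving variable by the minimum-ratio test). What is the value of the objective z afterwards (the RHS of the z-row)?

63/4

Ratio test on column p — row 1: (7/5)/(4/5) = 7/4; row 2: (41/5)/(2/5) = 41/2. Minimum is 7/4 at row 1 (q leaves); pivot element 4/5.
Pivot on row 1; the z-row RHS becomes 56/5 − (-13/5)·(7/4) = 63/4.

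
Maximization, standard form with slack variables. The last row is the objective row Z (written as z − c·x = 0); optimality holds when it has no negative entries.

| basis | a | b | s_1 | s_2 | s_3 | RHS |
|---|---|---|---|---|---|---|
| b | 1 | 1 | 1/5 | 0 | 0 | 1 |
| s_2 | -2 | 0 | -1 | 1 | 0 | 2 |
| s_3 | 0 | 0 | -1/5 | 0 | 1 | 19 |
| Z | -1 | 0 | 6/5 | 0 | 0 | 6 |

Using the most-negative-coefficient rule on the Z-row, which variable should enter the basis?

Negative Z-row entries: a: -1.
The most negative is -1 in column a, so a enters.

a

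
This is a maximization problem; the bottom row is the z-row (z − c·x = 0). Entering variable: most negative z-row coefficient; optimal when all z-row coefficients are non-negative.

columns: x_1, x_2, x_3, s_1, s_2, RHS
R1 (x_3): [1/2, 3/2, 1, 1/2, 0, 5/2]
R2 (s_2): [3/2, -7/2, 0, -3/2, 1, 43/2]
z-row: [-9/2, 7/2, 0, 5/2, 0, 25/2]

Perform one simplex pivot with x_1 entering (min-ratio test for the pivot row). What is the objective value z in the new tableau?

35

Ratio test on column x_1 — row 1: (5/2)/(1/2) = 5; row 2: (43/2)/(3/2) = 43/3. Minimum is 5 at row 1 (x_3 leaves); pivot element 1/2.
Pivot on row 1; the z-row RHS becomes 25/2 − (-9/2)·5 = 35.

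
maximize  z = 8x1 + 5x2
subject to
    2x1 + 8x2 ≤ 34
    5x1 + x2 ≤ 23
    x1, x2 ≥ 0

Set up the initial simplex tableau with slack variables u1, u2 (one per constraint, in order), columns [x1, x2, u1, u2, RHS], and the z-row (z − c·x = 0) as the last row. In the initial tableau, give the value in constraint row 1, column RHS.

The RHS of constraint 1 is b_1 = 34.

34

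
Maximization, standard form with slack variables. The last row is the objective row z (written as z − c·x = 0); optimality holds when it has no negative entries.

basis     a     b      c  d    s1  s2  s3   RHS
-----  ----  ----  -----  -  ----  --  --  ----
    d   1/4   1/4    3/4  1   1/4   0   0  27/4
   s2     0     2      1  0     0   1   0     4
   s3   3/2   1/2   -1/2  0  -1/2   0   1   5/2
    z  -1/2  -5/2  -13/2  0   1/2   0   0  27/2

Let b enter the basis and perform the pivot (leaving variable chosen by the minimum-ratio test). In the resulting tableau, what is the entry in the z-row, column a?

Ratio test on column b — row 1: (27/4)/(1/4) = 27; row 2: 4/2 = 2; row 3: (5/2)/(1/2) = 5. Minimum is 2 at row 2 (s2 leaves); pivot element 2.
Divide row 2 by 2; eliminate column b from the other rows.
z-row update in column a: -1/2 − (-5/2)·0 = -1/2.

-1/2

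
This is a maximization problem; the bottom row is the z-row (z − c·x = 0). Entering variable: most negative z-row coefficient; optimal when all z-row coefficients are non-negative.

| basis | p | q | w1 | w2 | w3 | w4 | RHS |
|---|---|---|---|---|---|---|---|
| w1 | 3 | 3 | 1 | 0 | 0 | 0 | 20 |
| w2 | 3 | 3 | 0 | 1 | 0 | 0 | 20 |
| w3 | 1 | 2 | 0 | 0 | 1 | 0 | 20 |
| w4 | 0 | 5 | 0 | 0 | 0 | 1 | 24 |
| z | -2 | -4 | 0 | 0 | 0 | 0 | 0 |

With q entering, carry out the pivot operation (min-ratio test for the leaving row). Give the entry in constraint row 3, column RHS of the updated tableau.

52/5

Ratio test on column q — row 1: 20/3 = 20/3; row 2: 20/3 = 20/3; row 3: 20/2 = 10; row 4: 24/5 = 24/5. Minimum is 24/5 at row 4 (w4 leaves); pivot element 5.
Divide row 4 by 5; eliminate column q from the other rows.
Row 3 update in column RHS: 20 − 2·(24/5) = 52/5.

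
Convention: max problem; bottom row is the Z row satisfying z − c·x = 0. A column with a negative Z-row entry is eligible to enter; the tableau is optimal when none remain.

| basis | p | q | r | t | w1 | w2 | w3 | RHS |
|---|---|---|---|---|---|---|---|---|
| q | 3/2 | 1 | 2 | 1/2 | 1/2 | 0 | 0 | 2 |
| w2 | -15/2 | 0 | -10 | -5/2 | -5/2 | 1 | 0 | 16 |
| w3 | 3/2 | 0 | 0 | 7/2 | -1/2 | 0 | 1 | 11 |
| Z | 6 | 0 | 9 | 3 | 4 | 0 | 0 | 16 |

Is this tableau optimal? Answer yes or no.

Every Z-row coefficient is ≥ 0, so the tableau is optimal.

yes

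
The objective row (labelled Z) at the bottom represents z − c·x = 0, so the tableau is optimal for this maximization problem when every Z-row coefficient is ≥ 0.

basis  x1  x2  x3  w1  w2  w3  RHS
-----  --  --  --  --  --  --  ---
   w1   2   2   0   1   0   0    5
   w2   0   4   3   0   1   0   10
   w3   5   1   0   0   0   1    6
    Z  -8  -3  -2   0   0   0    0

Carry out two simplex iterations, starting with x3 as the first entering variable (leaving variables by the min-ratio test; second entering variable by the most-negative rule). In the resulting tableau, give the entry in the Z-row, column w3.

8/5

Ratio test on column x3 — row 1: entry 0 ≤ 0; row 2: 10/3 = 10/3; row 3: entry 0 ≤ 0. Minimum is 10/3 at row 2 (w2 leaves); pivot element 3.
Divide row 2 by 3; eliminate column x3 from the other rows.
Second iteration: most negative Z-row entry is -8 in column x1, so x1 enters.
Ratio test on column x1 — row 1: 5/2 = 5/2; row 2: entry 0 ≤ 0; row 3: 6/5 = 6/5. Minimum is 6/5 at row 3 (w3 leaves); pivot element 5.
Divide row 3 by 5; eliminate column x1 from the other rows.
After both pivots, the entry at the Z-row, column w3 is 8/5.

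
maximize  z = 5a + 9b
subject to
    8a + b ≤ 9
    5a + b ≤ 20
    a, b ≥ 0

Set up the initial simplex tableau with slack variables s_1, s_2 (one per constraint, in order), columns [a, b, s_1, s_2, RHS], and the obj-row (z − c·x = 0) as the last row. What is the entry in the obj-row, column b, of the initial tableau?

-9

The obj-row carries the negated objective coefficients: the b entry is -9.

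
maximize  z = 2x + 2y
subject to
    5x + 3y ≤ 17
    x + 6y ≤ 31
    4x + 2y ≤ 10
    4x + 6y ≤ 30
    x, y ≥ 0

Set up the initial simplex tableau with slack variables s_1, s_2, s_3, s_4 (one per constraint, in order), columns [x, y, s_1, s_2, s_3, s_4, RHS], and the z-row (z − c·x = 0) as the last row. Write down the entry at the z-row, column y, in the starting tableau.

-2

The z-row carries the negated objective coefficients: the y entry is -2.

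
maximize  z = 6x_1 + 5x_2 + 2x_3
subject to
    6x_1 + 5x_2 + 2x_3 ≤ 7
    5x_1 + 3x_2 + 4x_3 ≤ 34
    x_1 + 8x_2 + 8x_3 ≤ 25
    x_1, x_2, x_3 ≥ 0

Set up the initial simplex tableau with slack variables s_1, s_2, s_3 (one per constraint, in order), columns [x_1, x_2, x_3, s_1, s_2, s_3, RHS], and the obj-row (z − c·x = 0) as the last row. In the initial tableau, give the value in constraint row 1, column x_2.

5

Constraint 1 has coefficient 5 on x_2.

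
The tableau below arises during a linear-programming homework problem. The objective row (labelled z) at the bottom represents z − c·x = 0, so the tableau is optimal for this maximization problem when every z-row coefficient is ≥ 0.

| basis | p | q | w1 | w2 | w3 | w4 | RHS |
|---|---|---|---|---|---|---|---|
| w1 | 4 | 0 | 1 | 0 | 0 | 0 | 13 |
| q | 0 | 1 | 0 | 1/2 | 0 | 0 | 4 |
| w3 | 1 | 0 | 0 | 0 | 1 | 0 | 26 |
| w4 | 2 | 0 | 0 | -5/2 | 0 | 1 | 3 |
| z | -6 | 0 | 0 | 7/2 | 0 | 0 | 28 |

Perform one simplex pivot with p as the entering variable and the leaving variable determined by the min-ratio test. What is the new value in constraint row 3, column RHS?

49/2

Ratio test on column p — row 1: 13/4 = 13/4; row 2: entry 0 ≤ 0; row 3: 26/1 = 26; row 4: 3/2 = 3/2. Minimum is 3/2 at row 4 (w4 leaves); pivot element 2.
Divide row 4 by 2; eliminate column p from the other rows.
Row 3 update in column RHS: 26 − 1·(3/2) = 49/2.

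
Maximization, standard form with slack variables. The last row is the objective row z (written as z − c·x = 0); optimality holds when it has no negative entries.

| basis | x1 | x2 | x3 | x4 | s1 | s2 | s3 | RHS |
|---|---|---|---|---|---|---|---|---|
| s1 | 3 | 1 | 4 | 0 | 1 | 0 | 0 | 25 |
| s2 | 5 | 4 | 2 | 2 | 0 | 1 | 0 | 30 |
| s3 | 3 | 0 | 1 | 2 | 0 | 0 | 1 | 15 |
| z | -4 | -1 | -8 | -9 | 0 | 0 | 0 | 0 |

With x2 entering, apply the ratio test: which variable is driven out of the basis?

s2

Column x2 entries and ratios — s1: 25/1 = 25; s2: 30/4 = 15/2; s3: 0 ≤ 0, skip.
Smallest ratio is 15/2 in the row of s2, so s2 leaves.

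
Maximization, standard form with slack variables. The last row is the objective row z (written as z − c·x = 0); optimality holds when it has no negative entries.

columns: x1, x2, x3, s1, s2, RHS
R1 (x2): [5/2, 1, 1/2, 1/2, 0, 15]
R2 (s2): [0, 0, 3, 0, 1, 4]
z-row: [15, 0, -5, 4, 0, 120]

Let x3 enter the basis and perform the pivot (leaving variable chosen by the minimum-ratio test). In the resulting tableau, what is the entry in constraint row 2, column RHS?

Ratio test on column x3 — row 1: 15/(1/2) = 30; row 2: 4/3 = 4/3. Minimum is 4/3 at row 2 (s2 leaves); pivot element 3.
Divide row 2 by 3; eliminate column x3 from the other rows.
In the new row 2, the RHS entry is the old entry divided by the pivot: 4/3 = 4/3.

4/3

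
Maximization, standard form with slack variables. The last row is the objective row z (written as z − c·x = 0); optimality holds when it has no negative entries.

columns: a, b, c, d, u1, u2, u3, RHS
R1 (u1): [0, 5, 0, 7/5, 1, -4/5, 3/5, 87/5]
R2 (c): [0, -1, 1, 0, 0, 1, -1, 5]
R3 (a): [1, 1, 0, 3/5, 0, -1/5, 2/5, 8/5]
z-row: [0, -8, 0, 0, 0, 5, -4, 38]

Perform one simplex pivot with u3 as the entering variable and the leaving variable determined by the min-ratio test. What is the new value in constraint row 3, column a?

5/2

Ratio test on column u3 — row 1: (87/5)/(3/5) = 29; row 2: entry -1 ≤ 0; row 3: (8/5)/(2/5) = 4. Minimum is 4 at row 3 (a leaves); pivot element 2/5.
Divide row 3 by 2/5; eliminate column u3 from the other rows.
In the new row 3, the a entry is the old entry divided by the pivot: 1/(2/5) = 5/2.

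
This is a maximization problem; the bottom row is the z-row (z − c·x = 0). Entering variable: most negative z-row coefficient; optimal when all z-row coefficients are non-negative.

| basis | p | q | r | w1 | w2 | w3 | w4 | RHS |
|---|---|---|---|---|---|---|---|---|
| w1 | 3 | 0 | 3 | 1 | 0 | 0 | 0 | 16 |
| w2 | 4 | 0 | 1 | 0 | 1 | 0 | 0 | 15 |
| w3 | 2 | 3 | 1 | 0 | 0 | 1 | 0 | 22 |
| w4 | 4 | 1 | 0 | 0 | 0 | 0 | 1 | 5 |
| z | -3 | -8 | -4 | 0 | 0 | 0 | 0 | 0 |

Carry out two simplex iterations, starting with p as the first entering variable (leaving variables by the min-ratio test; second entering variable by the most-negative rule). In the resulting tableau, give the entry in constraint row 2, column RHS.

15

Ratio test on column p — row 1: 16/3 = 16/3; row 2: 15/4 = 15/4; row 3: 22/2 = 11; row 4: 5/4 = 5/4. Minimum is 5/4 at row 4 (w4 leaves); pivot element 4.
Divide row 4 by 4; eliminate column p from the other rows.
Second iteration: most negative z-row entry is -29/4 in column q, so q enters.
Ratio test on column q — row 1: entry -3/4 ≤ 0; row 2: entry -1 ≤ 0; row 3: (39/2)/(5/2) = 39/5; row 4: (5/4)/(1/4) = 5. Minimum is 5 at row 4 (p leaves); pivot element 1/4.
Divide row 4 by 1/4; eliminate column q from the other rows.
After both pivots, the entry at constraint row 2, column RHS is 15.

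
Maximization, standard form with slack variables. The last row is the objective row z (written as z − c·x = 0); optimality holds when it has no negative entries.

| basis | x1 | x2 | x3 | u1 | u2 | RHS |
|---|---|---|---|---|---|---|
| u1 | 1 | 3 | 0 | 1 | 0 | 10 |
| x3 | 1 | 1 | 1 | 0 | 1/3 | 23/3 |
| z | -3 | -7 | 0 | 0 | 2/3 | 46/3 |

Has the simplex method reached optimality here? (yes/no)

no

The z-row has a negative entry -7 in column x2, so it is not optimal.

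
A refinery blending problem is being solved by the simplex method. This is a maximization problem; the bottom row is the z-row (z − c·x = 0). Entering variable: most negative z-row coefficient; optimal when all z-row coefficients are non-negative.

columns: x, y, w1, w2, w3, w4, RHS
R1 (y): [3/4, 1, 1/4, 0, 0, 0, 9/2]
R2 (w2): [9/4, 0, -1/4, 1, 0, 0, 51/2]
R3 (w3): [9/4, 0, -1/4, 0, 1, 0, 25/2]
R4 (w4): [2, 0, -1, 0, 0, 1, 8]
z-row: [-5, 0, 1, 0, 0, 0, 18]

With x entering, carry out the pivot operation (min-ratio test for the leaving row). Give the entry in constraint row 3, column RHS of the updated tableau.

Ratio test on column x — row 1: (9/2)/(3/4) = 6; row 2: (51/2)/(9/4) = 34/3; row 3: (25/2)/(9/4) = 50/9; row 4: 8/2 = 4. Minimum is 4 at row 4 (w4 leaves); pivot element 2.
Divide row 4 by 2; eliminate column x from the other rows.
Row 3 update in column RHS: 25/2 − (9/4)·4 = 7/2.

7/2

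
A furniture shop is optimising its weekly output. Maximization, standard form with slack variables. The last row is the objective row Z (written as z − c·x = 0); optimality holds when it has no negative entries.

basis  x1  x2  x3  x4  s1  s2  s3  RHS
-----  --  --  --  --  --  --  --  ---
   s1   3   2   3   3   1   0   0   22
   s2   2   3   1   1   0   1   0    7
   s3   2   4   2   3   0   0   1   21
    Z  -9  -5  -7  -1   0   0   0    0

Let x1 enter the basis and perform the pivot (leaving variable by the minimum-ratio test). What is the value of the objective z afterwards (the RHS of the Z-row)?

Ratio test on column x1 — row 1: 22/3 = 22/3; row 2: 7/2 = 7/2; row 3: 21/2 = 21/2. Minimum is 7/2 at row 2 (s2 leaves); pivot element 2.
Pivot on row 2; the Z-row RHS becomes 0 − (-9)·(7/2) = 63/2.

63/2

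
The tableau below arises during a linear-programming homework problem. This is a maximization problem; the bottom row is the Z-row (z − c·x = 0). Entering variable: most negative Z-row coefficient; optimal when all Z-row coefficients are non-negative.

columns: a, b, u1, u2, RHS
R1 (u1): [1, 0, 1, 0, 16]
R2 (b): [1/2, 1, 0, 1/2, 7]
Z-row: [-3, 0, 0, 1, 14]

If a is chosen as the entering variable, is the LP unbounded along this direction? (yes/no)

Column a has positive entries in row(s) 1, 2, so the ratio test bounds it — not unbounded.

no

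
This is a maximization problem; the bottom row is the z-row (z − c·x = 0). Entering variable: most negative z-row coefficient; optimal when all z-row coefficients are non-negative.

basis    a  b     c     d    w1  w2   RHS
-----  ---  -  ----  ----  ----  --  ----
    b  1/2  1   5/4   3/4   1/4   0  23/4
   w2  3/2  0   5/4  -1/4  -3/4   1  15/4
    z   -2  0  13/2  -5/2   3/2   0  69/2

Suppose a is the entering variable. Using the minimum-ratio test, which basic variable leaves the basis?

Column a entries and ratios — b: (23/4)/(1/2) = 23/2; w2: (15/4)/(3/2) = 5/2.
Smallest ratio is 5/2 in the row of w2, so w2 leaves.

w2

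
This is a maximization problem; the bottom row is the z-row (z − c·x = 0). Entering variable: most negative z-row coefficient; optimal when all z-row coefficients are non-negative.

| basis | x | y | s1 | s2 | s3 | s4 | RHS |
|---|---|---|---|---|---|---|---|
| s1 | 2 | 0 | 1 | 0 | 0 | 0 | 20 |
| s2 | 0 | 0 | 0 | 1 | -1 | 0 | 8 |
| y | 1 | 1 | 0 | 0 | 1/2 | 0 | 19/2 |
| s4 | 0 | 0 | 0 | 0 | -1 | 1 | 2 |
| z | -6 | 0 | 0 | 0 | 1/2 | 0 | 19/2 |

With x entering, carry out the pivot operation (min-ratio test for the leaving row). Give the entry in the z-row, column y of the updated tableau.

Ratio test on column x — row 1: 20/2 = 10; row 2: entry 0 ≤ 0; row 3: (19/2)/1 = 19/2; row 4: entry 0 ≤ 0. Minimum is 19/2 at row 3 (y leaves); pivot element 1.
Divide row 3 by 1; eliminate column x from the other rows.
z-row update in column y: 0 − (-6)·1 = 6.

6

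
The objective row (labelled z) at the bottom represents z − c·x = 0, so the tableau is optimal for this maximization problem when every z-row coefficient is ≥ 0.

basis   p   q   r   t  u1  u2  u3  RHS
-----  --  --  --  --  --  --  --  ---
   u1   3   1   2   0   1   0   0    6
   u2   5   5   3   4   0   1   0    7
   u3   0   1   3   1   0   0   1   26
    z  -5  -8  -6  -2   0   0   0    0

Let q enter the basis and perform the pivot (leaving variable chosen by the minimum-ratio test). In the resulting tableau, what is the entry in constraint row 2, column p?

1

Ratio test on column q — row 1: 6/1 = 6; row 2: 7/5 = 7/5; row 3: 26/1 = 26. Minimum is 7/5 at row 2 (u2 leaves); pivot element 5.
Divide row 2 by 5; eliminate column q from the other rows.
In the new row 2, the p entry is the old entry divided by the pivot: 5/5 = 1.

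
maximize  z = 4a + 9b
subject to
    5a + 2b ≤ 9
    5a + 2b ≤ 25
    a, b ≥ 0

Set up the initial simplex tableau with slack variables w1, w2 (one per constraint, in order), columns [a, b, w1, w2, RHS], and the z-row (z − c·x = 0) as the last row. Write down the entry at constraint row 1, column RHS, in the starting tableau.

The RHS of constraint 1 is b_1 = 9.

9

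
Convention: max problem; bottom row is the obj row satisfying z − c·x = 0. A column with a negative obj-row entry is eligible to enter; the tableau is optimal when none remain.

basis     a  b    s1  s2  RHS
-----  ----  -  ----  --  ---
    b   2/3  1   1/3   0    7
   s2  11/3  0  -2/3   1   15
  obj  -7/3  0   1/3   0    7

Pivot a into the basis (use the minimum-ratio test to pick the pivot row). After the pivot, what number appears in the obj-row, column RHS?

182/11

Ratio test on column a — row 1: 7/(2/3) = 21/2; row 2: 15/(11/3) = 45/11. Minimum is 45/11 at row 2 (s2 leaves); pivot element 11/3.
Divide row 2 by 11/3; eliminate column a from the other rows.
obj-row update in column RHS: 7 − (-7/3)·(45/11) = 182/11.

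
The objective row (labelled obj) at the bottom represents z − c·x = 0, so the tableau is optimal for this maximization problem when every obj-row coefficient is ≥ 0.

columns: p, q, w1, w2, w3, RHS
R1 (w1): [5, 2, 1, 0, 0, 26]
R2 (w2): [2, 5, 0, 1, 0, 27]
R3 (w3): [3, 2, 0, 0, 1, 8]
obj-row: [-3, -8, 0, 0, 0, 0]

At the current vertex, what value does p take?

0

p is not in the basis, so in the current basic feasible solution p = 0.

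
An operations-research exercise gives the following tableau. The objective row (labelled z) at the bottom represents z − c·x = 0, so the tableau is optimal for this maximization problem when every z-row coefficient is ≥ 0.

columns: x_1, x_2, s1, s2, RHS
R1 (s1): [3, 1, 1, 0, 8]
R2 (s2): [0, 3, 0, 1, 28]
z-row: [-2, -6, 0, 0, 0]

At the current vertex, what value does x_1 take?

0

x_1 is not in the basis, so in the current basic feasible solution x_1 = 0.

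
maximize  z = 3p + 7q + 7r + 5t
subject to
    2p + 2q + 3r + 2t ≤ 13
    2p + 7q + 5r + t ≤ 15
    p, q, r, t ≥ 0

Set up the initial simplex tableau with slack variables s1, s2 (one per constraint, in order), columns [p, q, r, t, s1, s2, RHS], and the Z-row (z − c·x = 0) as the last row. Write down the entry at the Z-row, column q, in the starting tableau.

-7

The Z-row carries the negated objective coefficients: the q entry is -7.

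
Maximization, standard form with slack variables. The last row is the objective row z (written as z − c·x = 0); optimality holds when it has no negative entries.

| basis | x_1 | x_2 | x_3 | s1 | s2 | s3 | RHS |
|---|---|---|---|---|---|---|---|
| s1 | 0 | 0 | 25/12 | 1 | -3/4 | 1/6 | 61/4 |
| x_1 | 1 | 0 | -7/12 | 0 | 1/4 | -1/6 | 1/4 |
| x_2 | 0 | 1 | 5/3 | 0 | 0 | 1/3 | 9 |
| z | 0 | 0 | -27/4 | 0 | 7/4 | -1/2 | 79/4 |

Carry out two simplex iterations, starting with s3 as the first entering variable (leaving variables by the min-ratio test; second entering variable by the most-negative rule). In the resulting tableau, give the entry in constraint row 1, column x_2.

Ratio test on column s3 — row 1: (61/4)/(1/6) = 183/2; row 2: entry -1/6 ≤ 0; row 3: 9/(1/3) = 27. Minimum is 27 at row 3 (x_2 leaves); pivot element 1/3.
Divide row 3 by 1/3; eliminate column s3 from the other rows.
Second iteration: most negative z-row entry is -17/4 in column x_3, so x_3 enters.
Ratio test on column x_3 — row 1: (43/4)/(5/4) = 43/5; row 2: (19/4)/(1/4) = 19; row 3: 27/5 = 27/5. Minimum is 27/5 at row 3 (s3 leaves); pivot element 5.
Divide row 3 by 5; eliminate column x_3 from the other rows.
After both pivots, the entry at constraint row 1, column x_2 is -5/4.

-5/4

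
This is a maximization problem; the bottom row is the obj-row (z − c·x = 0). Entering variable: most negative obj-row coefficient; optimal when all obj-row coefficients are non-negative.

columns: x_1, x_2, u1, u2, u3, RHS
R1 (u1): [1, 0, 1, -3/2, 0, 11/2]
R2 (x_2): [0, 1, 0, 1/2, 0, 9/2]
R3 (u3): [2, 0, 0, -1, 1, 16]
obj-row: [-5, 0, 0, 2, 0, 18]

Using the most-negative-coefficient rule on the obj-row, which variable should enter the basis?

Negative obj-row entries: x_1: -5.
The most negative is -5 in column x_1, so x_1 enters.

x_1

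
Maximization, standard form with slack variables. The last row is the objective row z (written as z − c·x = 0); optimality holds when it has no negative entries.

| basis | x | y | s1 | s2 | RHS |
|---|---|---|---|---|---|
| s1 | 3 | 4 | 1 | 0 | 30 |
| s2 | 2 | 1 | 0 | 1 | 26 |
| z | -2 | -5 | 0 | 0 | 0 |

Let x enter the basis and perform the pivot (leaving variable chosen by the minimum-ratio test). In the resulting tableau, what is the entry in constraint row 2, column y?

-5/3

Ratio test on column x — row 1: 30/3 = 10; row 2: 26/2 = 13. Minimum is 10 at row 1 (s1 leaves); pivot element 3.
Divide row 1 by 3; eliminate column x from the other rows.
Row 2 update in column y: 1 − 2·(4/3) = -5/3.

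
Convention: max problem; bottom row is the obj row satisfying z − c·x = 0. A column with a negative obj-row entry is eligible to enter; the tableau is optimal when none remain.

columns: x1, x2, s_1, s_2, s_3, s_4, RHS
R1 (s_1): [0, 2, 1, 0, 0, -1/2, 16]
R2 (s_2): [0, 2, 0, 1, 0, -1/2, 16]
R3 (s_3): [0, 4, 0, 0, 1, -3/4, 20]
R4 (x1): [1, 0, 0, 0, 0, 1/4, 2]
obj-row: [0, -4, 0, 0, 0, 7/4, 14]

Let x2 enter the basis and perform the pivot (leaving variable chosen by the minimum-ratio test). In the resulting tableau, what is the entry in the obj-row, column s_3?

Ratio test on column x2 — row 1: 16/2 = 8; row 2: 16/2 = 8; row 3: 20/4 = 5; row 4: entry 0 ≤ 0. Minimum is 5 at row 3 (s_3 leaves); pivot element 4.
Divide row 3 by 4; eliminate column x2 from the other rows.
obj-row update in column s_3: 0 − (-4)·(1/4) = 1.

1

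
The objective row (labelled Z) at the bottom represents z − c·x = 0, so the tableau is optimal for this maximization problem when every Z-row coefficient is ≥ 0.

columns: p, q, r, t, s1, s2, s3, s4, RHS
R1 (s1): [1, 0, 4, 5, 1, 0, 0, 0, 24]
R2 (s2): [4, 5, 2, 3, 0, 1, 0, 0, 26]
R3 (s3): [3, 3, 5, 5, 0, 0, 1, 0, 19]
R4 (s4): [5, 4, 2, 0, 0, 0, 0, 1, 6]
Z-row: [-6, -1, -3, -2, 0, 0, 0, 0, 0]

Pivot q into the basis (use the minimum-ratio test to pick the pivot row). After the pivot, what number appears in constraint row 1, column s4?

0

Ratio test on column q — row 1: entry 0 ≤ 0; row 2: 26/5 = 26/5; row 3: 19/3 = 19/3; row 4: 6/4 = 3/2. Minimum is 3/2 at row 4 (s4 leaves); pivot element 4.
Divide row 4 by 4; eliminate column q from the other rows.
Row 1 update in column s4: 0 − 0·(1/4) = 0.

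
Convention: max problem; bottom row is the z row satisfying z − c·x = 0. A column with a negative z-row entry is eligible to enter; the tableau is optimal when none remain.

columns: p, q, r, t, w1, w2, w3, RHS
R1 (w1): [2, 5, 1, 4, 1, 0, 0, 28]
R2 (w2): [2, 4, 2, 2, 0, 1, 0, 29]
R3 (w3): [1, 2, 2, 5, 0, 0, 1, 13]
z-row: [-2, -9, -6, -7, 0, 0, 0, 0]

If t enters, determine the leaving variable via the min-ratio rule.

Column t entries and ratios — w1: 28/4 = 7; w2: 29/2 = 29/2; w3: 13/5 = 13/5.
Smallest ratio is 13/5 in the row of w3, so w3 leaves.

w3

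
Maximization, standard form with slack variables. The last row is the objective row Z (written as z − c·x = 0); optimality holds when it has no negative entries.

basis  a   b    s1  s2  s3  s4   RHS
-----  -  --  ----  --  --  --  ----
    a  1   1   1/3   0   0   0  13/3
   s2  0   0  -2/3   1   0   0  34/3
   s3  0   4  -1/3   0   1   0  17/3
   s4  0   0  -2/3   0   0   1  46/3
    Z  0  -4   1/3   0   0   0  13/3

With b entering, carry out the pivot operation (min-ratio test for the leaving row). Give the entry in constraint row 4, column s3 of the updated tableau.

Ratio test on column b — row 1: (13/3)/1 = 13/3; row 2: entry 0 ≤ 0; row 3: (17/3)/4 = 17/12; row 4: entry 0 ≤ 0. Minimum is 17/12 at row 3 (s3 leaves); pivot element 4.
Divide row 3 by 4; eliminate column b from the other rows.
Row 4 update in column s3: 0 − 0·(1/4) = 0.

0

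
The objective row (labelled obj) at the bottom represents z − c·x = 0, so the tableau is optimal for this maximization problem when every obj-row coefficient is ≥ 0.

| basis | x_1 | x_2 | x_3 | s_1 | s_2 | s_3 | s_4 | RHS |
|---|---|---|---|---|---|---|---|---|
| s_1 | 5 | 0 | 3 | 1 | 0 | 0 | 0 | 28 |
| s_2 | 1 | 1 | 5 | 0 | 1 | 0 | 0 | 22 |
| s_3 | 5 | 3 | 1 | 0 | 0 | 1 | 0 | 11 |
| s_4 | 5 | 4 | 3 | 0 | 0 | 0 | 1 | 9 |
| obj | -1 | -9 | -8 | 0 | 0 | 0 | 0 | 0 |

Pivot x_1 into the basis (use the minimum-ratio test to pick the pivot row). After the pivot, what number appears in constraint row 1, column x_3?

Ratio test on column x_1 — row 1: 28/5 = 28/5; row 2: 22/1 = 22; row 3: 11/5 = 11/5; row 4: 9/5 = 9/5. Minimum is 9/5 at row 4 (s_4 leaves); pivot element 5.
Divide row 4 by 5; eliminate column x_1 from the other rows.
Row 1 update in column x_3: 3 − 5·(3/5) = 0.

0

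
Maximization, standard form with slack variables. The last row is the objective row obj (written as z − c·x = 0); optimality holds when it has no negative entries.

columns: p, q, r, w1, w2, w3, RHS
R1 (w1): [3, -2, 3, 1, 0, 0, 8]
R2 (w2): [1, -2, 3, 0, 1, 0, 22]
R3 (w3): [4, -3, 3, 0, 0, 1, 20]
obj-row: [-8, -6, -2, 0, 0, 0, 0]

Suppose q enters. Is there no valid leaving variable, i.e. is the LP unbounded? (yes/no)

Every constraint-row entry in column q is ≤ 0, so increasing q is unbounded.

yes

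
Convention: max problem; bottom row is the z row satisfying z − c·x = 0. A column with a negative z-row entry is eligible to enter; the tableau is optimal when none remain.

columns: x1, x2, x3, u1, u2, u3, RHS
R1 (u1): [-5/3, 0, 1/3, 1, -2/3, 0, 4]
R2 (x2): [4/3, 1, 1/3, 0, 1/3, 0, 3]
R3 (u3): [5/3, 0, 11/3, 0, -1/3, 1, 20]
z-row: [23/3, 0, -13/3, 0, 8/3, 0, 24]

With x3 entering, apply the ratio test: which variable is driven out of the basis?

u3

Column x3 entries and ratios — u1: 4/(1/3) = 12; x2: 3/(1/3) = 9; u3: 20/(11/3) = 60/11.
Smallest ratio is 60/11 in the row of u3, so u3 leaves.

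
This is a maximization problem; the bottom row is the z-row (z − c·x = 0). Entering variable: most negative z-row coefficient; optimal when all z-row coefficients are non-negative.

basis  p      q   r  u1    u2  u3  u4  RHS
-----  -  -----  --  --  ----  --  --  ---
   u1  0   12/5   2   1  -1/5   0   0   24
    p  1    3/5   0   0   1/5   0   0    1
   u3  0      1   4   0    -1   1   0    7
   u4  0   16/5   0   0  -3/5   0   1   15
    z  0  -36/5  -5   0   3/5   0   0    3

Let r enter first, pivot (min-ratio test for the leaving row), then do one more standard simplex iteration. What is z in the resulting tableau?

65/3

Ratio test on column r — row 1: 24/2 = 12; row 2: entry 0 ≤ 0; row 3: 7/4 = 7/4; row 4: entry 0 ≤ 0. Minimum is 7/4 at row 3 (u3 leaves); pivot element 4.
Pivot on row 3; the z-row RHS becomes 3 − (-5)·(7/4) = 47/4.
Next entering variable (most negative z-row entry -119/20): q.
Ratio test on column q — row 1: (41/2)/(19/10) = 205/19; row 2: 1/(3/5) = 5/3; row 3: (7/4)/(1/4) = 7; row 4: 15/(16/5) = 75/16. Minimum is 5/3 at row 2 (p leaves); pivot element 3/5.
After the second pivot the z-row RHS is 47/4 − (-119/20)·(5/3) = 65/3.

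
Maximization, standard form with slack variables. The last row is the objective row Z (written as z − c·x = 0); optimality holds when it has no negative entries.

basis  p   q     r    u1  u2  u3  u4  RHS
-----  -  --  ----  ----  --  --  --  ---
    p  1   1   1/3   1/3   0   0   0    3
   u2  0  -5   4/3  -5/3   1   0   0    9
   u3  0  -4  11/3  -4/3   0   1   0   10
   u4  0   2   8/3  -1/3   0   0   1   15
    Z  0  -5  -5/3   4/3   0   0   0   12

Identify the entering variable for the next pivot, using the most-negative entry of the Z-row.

q

Negative Z-row entries: q: -5, r: -5/3.
The most negative is -5 in column q, so q enters.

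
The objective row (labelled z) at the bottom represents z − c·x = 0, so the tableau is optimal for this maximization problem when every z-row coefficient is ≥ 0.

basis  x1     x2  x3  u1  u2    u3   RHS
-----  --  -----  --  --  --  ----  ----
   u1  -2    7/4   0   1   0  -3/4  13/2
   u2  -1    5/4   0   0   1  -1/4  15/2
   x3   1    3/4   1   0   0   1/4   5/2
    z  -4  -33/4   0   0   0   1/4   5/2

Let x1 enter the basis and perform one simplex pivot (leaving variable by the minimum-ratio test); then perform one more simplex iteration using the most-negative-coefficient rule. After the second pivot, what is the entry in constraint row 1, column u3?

-4/3

Ratio test on column x1 — row 1: entry -2 ≤ 0; row 2: entry -1 ≤ 0; row 3: (5/2)/1 = 5/2. Minimum is 5/2 at row 3 (x3 leaves); pivot element 1.
Divide row 3 by 1; eliminate column x1 from the other rows.
Second iteration: most negative z-row entry is -21/4 in column x2, so x2 enters.
Ratio test on column x2 — row 1: (23/2)/(13/4) = 46/13; row 2: 10/2 = 5; row 3: (5/2)/(3/4) = 10/3. Minimum is 10/3 at row 3 (x1 leaves); pivot element 3/4.
Divide row 3 by 3/4; eliminate column x2 from the other rows.
After both pivots, the entry at constraint row 1, column u3 is -4/3.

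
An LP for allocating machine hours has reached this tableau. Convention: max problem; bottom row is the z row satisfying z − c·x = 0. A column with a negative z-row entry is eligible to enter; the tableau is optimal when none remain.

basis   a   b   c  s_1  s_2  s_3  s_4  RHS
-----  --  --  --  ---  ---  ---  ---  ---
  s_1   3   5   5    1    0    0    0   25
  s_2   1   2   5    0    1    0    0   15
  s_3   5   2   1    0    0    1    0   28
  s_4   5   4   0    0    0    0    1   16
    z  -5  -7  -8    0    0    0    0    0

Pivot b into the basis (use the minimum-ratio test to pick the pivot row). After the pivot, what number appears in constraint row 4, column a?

Ratio test on column b — row 1: 25/5 = 5; row 2: 15/2 = 15/2; row 3: 28/2 = 14; row 4: 16/4 = 4. Minimum is 4 at row 4 (s_4 leaves); pivot element 4.
Divide row 4 by 4; eliminate column b from the other rows.
In the new row 4, the a entry is the old entry divided by the pivot: 5/4 = 5/4.

5/4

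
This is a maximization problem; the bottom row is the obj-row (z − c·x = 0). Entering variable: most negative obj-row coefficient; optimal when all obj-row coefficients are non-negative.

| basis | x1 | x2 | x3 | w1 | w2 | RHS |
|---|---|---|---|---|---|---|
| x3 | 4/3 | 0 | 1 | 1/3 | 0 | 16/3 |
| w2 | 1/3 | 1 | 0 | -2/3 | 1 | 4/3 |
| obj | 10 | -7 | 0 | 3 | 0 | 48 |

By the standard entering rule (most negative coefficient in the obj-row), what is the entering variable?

Negative obj-row entries: x2: -7.
The most negative is -7 in column x2, so x2 enters.

x2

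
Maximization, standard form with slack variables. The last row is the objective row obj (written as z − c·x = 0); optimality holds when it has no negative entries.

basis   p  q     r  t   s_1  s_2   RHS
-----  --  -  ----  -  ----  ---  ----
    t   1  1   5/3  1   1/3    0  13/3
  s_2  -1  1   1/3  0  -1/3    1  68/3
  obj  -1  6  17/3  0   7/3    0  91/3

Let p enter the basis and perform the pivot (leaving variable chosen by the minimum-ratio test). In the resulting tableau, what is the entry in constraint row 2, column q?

Ratio test on column p — row 1: (13/3)/1 = 13/3; row 2: entry -1 ≤ 0. Minimum is 13/3 at row 1 (t leaves); pivot element 1.
Divide row 1 by 1; eliminate column p from the other rows.
Row 2 update in column q: 1 − (-1)·1 = 2.

2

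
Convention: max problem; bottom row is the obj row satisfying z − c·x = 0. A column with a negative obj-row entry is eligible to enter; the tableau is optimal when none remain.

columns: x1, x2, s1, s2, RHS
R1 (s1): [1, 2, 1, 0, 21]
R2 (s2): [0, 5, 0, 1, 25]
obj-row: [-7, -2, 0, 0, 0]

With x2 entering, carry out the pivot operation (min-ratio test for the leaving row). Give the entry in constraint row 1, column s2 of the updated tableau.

Ratio test on column x2 — row 1: 21/2 = 21/2; row 2: 25/5 = 5. Minimum is 5 at row 2 (s2 leaves); pivot element 5.
Divide row 2 by 5; eliminate column x2 from the other rows.
Row 1 update in column s2: 0 − 2·(1/5) = -2/5.

-2/5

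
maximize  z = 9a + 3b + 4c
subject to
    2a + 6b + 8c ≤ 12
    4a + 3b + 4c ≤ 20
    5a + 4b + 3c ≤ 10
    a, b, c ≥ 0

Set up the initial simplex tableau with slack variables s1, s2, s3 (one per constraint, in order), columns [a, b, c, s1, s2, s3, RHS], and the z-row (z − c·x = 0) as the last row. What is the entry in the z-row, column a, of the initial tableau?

-9

The z-row carries the negated objective coefficients: the a entry is -9.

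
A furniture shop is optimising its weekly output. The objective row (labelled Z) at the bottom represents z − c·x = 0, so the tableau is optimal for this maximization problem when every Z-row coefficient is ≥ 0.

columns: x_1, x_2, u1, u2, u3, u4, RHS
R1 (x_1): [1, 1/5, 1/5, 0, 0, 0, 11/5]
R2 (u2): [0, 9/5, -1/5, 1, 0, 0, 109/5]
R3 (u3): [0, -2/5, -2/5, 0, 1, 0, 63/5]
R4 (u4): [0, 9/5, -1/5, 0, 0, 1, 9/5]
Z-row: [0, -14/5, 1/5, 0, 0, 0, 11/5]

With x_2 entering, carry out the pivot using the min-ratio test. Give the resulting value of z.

Ratio test on column x_2 — row 1: (11/5)/(1/5) = 11; row 2: (109/5)/(9/5) = 109/9; row 3: entry -2/5 ≤ 0; row 4: (9/5)/(9/5) = 1. Minimum is 1 at row 4 (u4 leaves); pivot element 9/5.
Pivot on row 4; the Z-row RHS becomes 11/5 − (-14/5)·1 = 5.

5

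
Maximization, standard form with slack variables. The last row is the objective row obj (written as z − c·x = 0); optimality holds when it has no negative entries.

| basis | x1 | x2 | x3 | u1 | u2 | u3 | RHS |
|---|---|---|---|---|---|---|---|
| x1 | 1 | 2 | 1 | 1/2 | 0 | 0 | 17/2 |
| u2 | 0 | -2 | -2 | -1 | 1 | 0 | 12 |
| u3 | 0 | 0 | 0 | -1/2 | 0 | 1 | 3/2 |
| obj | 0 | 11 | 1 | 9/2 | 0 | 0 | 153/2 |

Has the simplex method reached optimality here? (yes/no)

Every obj-row coefficient is ≥ 0, so the tableau is optimal.

yes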